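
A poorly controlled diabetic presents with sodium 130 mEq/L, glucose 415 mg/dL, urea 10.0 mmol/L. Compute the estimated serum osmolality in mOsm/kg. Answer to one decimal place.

Calculated osmolality = 2·Na + glucose/18 + urea
= 2·130 + 415/18 + 10
= 260 + 23.06 + 10
= 293.06 mOsm/kg

293.1 mOsm/kg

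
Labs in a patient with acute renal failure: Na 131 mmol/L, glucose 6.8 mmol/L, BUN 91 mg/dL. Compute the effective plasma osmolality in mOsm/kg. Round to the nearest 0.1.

Effective osmolality excludes urea (freely permeant across cell membranes):
2·Na + glucose
= 2·131 + 6.8
= 262 + 6.8
= 268.8 mOsm/kg

268.8 mOsm/kg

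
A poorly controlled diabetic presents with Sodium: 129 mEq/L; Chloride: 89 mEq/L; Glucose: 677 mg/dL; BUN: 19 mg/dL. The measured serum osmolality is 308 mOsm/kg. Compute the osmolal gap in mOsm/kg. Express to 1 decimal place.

Calculated osmolality = 2·Na + glucose/18 + BUN/2.8
= 2·129 + 677/18 + 19/2.8
= 258 + 37.61 + 6.79
= 302.4 mOsm/kg ≈ 302.4 mOsm/kg
Osmolar gap = measured − calculated = 308 − 302.4 = 5.6 mOsm/kg

5.6 mOsm/kg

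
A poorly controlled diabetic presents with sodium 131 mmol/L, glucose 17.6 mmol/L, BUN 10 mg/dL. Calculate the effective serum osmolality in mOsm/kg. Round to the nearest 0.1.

Effective osmolality excludes urea (freely permeant across cell membranes):
2·Na + glucose
= 2·131 + 17.6
= 262 + 17.6
= 279.6 mOsm/kg

279.6 mOsm/kg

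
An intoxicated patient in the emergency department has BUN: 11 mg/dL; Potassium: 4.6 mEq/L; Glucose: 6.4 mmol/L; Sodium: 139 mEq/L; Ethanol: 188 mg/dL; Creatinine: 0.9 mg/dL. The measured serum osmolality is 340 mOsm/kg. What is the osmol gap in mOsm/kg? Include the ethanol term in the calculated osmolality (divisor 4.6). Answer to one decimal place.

Calculated osmolality = 2·Na + glucose + BUN/2.8 + ethanol/4.6
= 2·139 + 6.4 + 11/2.8 + 188/4.6
= 278 + 6.40 + 3.93 + 40.87
= 329.2 mOsm/kg ≈ 329.2 mOsm/kg
Osmolar gap = measured − calculated = 340 − 329.2 = 10.8 mOsm/kg

10.8 mOsm/kg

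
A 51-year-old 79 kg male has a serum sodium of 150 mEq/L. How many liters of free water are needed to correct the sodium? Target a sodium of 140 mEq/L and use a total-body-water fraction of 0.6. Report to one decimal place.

3.4 L

TBW = 0.6 · 79 = 47.4 L
Free water deficit = TBW · (Na/140 − 1)
= 47.4 · (150/140 − 1)
= 47.4 · 0.0714
= 3.38 L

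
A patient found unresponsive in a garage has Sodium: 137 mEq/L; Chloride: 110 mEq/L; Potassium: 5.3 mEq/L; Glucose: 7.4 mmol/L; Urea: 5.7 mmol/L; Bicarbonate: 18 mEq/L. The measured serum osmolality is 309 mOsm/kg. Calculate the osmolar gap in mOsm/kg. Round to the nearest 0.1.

21.9 mOsm/kg

Calculated osmolality = 2·Na + glucose + urea
= 2·137 + 7.4 + 5.7
= 274 + 7.40 + 5.70
= 287.1 mOsm/kg ≈ 287.1 mOsm/kg
Osmolar gap = measured − calculated = 309 − 287.1 = 21.9 mOsm/kg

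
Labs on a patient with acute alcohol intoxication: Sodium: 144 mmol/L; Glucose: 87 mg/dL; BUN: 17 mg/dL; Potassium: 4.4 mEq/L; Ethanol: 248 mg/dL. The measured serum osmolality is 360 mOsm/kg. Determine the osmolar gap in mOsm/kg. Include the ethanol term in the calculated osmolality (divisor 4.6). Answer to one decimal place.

7.2 mOsm/kg

Calculated osmolality = 2·Na + glucose/18 + BUN/2.8 + ethanol/4.6
= 2·144 + 87/18 + 17/2.8 + 248/4.6
= 288 + 4.83 + 6.07 + 53.91
= 352.81 mOsm/kg ≈ 352.8 mOsm/kg
Osmolar gap = measured − calculated = 360 − 352.8 = 7.2 mOsm/kg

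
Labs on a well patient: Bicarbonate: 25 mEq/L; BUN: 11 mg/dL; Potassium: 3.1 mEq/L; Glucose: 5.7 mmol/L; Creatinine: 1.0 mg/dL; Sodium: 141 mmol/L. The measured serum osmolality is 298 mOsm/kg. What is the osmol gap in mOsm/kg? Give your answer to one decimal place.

6.4 mOsm/kg

Calculated osmolality = 2·Na + glucose + BUN/2.8
= 2·141 + 5.7 + 11/2.8
= 282 + 5.70 + 3.93
= 291.63 mOsm/kg ≈ 291.6 mOsm/kg
Osmolar gap = measured − calculated = 298 − 291.6 = 6.4 mOsm/kg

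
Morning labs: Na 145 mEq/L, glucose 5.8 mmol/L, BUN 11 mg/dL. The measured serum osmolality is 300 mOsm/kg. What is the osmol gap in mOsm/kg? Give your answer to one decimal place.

0.3 mOsm/kg

Calculated osmolality = 2·Na + glucose + BUN/2.8
= 2·145 + 5.8 + 11/2.8
= 290 + 5.80 + 3.93
= 299.73 mOsm/kg ≈ 299.7 mOsm/kg
Osmolar gap = measured − calculated = 300 − 299.7 = 0.3 mOsm/kg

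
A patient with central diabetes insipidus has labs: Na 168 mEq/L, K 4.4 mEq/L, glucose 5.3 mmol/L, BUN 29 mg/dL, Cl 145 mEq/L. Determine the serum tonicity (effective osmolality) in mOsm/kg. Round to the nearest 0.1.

Effective osmolality excludes urea (freely permeant across cell membranes):
2·Na + glucose
= 2·168 + 5.3
= 336 + 5.3
= 341.3 mOsm/kg

341.3 mOsm/kg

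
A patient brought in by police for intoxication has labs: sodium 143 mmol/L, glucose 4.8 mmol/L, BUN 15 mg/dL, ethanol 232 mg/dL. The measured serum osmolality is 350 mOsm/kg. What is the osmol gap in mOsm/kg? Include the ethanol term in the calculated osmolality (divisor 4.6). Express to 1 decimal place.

Calculated osmolality = 2·Na + glucose + BUN/2.8 + ethanol/4.6
= 2·143 + 4.8 + 15/2.8 + 232/4.6
= 286 + 4.80 + 5.36 + 50.43
= 346.59 mOsm/kg ≈ 346.6 mOsm/kg
Osmolar gap = measured − calculated = 350 − 346.6 = 3.4 mOsm/kg

3.4 mOsm/kg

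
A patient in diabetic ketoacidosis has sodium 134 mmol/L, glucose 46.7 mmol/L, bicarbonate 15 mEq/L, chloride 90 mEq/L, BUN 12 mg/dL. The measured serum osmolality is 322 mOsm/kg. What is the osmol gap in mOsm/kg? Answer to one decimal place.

3.0 mOsm/kg

Calculated osmolality = 2·Na + glucose + BUN/2.8
= 2·134 + 46.7 + 12/2.8
= 268 + 46.70 + 4.29
= 318.99 mOsm/kg ≈ 319.0 mOsm/kg
Osmolar gap = measured − calculated = 322 − 319.0 = 3.0 mOsm/kg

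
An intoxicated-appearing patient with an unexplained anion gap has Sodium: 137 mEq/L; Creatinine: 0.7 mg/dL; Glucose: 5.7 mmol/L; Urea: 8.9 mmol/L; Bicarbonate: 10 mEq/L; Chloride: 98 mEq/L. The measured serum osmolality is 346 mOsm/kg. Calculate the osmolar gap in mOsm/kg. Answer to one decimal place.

57.4 mOsm/kg

Calculated osmolality = 2·Na + glucose + urea
= 2·137 + 5.7 + 8.9
= 274 + 5.70 + 8.90
= 288.6 mOsm/kg ≈ 288.6 mOsm/kg
Osmolar gap = measured − calculated = 346 − 288.6 = 57.4 mOsm/kg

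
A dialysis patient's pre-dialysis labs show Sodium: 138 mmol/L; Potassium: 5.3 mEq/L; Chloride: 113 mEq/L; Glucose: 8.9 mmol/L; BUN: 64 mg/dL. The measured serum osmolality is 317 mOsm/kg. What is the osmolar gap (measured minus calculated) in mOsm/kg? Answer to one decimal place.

9.2 mOsm/kg

Calculated osmolality = 2·Na + glucose + BUN/2.8
= 2·138 + 8.9 + 64/2.8
= 276 + 8.90 + 22.86
= 307.76 mOsm/kg ≈ 307.8 mOsm/kg
Osmolar gap = measured − calculated = 317 − 307.8 = 9.2 mOsm/kg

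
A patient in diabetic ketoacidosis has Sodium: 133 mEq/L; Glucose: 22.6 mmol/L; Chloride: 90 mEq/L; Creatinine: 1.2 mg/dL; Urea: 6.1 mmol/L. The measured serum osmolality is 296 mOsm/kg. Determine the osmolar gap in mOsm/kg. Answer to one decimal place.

1.3 mOsm/kg

Calculated osmolality = 2·Na + glucose + urea
= 2·133 + 22.6 + 6.1
= 266 + 22.60 + 6.10
= 294.7 mOsm/kg ≈ 294.7 mOsm/kg
Osmolar gap = measured − calculated = 296 − 294.7 = 1.3 mOsm/kg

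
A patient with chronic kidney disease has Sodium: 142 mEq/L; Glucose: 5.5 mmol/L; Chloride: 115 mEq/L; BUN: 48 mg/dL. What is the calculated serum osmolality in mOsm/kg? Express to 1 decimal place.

306.6 mOsm/kg

Calculated osmolality = 2·Na + glucose + BUN/2.8
= 2·142 + 5.5 + 48/2.8
= 284 + 5.50 + 17.14
= 306.64 mOsm/kg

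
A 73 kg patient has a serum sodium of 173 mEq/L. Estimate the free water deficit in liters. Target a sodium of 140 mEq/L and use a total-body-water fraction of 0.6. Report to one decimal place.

TBW = 0.6 · 73 = 43.8 L
Free water deficit = TBW · (Na/140 − 1)
= 43.8 · (173/140 − 1)
= 43.8 · 0.2357
= 10.32 L

10.3 L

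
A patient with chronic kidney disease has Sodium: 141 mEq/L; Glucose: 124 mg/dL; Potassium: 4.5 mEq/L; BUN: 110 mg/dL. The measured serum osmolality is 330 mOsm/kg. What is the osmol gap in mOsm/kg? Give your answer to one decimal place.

1.8 mOsm/kg

Calculated osmolality = 2·Na + glucose/18 + BUN/2.8
= 2·141 + 124/18 + 110/2.8
= 282 + 6.89 + 39.29
= 328.18 mOsm/kg ≈ 328.2 mOsm/kg
Osmolar gap = measured − calculated = 330 − 328.2 = 1.8 mOsm/kg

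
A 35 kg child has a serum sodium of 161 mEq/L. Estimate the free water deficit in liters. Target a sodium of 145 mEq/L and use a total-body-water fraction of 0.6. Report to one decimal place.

2.3 L

TBW = 0.6 · 35 = 21 L
Free water deficit = TBW · (Na/145 − 1)
= 21 · (161/145 − 1)
= 21 · 0.1103
= 2.32 L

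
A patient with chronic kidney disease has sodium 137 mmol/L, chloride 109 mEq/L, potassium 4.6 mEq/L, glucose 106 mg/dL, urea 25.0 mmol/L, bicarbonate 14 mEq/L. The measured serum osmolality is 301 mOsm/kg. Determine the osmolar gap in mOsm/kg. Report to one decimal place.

Calculated osmolality = 2·Na + glucose/18 + urea
= 2·137 + 106/18 + 25
= 274 + 5.89 + 25
= 304.89 mOsm/kg ≈ 304.9 mOsm/kg
Osmolar gap = measured − calculated = 301 − 304.9 = -3.9 mOsm/kg

-3.9 mOsm/kg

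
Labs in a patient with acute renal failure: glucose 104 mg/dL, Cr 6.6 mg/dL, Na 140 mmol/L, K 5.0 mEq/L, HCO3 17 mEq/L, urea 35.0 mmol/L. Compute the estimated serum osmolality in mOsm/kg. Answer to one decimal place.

Calculated osmolality = 2·Na + glucose/18 + urea
= 2·140 + 104/18 + 35
= 280 + 5.78 + 35
= 320.78 mOsm/kg

320.8 mOsm/kg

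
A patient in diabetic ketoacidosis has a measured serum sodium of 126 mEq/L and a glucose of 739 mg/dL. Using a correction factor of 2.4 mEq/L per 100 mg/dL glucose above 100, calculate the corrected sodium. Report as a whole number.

Corrected Na = measured Na + 2.4 · (glucose − 100)/100
= 126 + 2.4 · (739 − 100)/100
= 126 + 15.3
= 141.3 mEq/L

141 mEq/L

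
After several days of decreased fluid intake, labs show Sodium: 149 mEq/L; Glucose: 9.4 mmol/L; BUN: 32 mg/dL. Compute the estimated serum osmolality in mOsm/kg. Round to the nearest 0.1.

Calculated osmolality = 2·Na + glucose + BUN/2.8
= 2·149 + 9.4 + 32/2.8
= 298 + 9.40 + 11.43
= 318.83 mOsm/kg

318.8 mOsm/kg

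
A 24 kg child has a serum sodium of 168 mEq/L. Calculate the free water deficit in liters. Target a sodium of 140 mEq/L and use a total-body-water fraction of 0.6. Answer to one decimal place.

2.9 L

TBW = 0.6 · 24 = 14.4 L
Free water deficit = TBW · (Na/140 − 1)
= 14.4 · (168/140 − 1)
= 14.4 · 0.2
= 2.88 L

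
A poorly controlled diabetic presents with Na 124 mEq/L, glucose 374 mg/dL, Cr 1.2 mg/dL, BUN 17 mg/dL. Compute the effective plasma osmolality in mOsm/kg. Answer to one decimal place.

268.8 mOsm/kg

Effective osmolality excludes urea (freely permeant across cell membranes):
2·Na + glucose/18
= 2·124 + 374/18
= 248 + 20.78
= 268.78 mOsm/kg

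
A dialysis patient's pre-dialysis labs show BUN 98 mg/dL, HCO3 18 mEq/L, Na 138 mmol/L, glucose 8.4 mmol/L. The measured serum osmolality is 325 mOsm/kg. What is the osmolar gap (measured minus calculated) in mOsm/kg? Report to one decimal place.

5.6 mOsm/kg

Calculated osmolality = 2·Na + glucose + BUN/2.8
= 2·138 + 8.4 + 98/2.8
= 276 + 8.40 + 35
= 319.4 mOsm/kg ≈ 319.4 mOsm/kg
Osmolar gap = measured − calculated = 325 − 319.4 = 5.6 mOsm/kg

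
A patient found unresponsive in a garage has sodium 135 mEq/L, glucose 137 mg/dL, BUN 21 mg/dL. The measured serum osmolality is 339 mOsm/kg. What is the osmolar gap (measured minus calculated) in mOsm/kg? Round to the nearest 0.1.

Calculated osmolality = 2·Na + glucose/18 + BUN/2.8
= 2·135 + 137/18 + 21/2.8
= 270 + 7.61 + 7.50
= 285.11 mOsm/kg ≈ 285.1 mOsm/kg
Osmolar gap = measured − calculated = 339 − 285.1 = 53.9 mOsm/kg

53.9 mOsm/kg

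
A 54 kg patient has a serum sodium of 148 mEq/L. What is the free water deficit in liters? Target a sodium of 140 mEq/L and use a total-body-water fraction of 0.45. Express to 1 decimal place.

TBW = 0.45 · 54 = 24.3 L
Free water deficit = TBW · (Na/140 − 1)
= 24.3 · (148/140 − 1)
= 24.3 · 0.0571
= 1.39 L

1.4 L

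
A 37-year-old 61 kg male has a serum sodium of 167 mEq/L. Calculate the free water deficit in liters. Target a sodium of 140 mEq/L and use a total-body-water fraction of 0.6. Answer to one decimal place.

7.1 L

TBW = 0.6 · 61 = 36.6 L
Free water deficit = TBW · (Na/140 − 1)
= 36.6 · (167/140 − 1)
= 36.6 · 0.1929
= 7.06 L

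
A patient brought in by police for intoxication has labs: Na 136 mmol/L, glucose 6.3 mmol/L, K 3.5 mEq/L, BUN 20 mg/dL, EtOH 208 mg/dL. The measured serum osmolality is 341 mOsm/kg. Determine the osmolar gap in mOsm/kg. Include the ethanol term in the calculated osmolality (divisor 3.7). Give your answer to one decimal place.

Calculated osmolality = 2·Na + glucose + BUN/2.8 + ethanol/3.7
= 2·136 + 6.3 + 20/2.8 + 208/3.7
= 272 + 6.30 + 7.14 + 56.22
= 341.66 mOsm/kg ≈ 341.7 mOsm/kg
Osmolar gap = measured − calculated = 341 − 341.7 = -0.7 mOsm/kg

-0.7 mOsm/kg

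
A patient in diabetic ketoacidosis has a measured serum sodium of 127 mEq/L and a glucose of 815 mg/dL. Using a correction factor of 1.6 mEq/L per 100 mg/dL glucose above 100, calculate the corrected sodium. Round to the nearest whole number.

138 mEq/L

Corrected Na = measured Na + 1.6 · (glucose − 100)/100
= 127 + 1.6 · (815 − 100)/100
= 127 + 11.4
= 138.4 mEq/L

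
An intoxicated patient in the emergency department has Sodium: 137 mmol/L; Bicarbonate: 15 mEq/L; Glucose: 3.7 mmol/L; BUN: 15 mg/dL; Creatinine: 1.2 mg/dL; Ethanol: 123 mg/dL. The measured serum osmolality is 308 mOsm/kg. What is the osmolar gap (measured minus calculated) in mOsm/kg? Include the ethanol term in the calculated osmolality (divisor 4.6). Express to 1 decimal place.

Calculated osmolality = 2·Na + glucose + BUN/2.8 + ethanol/4.6
= 2·137 + 3.7 + 15/2.8 + 123/4.6
= 274 + 3.70 + 5.36 + 26.74
= 309.8 mOsm/kg ≈ 309.8 mOsm/kg
Osmolar gap = measured − calculated = 308 − 309.8 = -1.8 mOsm/kg

-1.8 mOsm/kg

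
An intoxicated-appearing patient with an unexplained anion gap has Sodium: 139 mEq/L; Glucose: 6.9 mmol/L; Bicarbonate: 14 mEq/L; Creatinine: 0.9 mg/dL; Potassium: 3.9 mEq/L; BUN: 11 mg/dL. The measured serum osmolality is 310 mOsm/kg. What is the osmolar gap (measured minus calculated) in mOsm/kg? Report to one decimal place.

Calculated osmolality = 2·Na + glucose + BUN/2.8
= 2·139 + 6.9 + 11/2.8
= 278 + 6.90 + 3.93
= 288.83 mOsm/kg ≈ 288.8 mOsm/kg
Osmolar gap = measured − calculated = 310 − 288.8 = 21.2 mOsm/kg

21.2 mOsm/kg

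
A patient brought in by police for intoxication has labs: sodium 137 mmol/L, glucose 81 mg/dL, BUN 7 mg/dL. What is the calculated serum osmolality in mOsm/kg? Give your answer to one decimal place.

Calculated osmolality = 2·Na + glucose/18 + BUN/2.8
= 2·137 + 81/18 + 7/2.8
= 274 + 4.50 + 2.50
= 281 mOsm/kg

281.0 mOsm/kg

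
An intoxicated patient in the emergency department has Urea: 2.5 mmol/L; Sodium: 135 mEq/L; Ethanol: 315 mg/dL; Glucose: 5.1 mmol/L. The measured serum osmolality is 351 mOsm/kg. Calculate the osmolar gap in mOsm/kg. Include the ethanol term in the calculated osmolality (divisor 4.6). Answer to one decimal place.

4.9 mOsm/kg

Calculated osmolality = 2·Na + glucose + urea + ethanol/4.6
= 2·135 + 5.1 + 2.5 + 315/4.6
= 270 + 5.10 + 2.50 + 68.48
= 346.08 mOsm/kg ≈ 346.1 mOsm/kg
Osmolar gap = measured − calculated = 351 − 346.1 = 4.9 mOsm/kg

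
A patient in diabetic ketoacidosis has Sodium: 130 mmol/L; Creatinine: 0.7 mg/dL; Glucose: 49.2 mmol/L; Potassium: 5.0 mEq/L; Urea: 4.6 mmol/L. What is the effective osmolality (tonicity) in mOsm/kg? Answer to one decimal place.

309.2 mOsm/kg

Effective osmolality excludes urea (freely permeant across cell membranes):
2·Na + glucose
= 2·130 + 49.2
= 260 + 49.2
= 309.2 mOsm/kg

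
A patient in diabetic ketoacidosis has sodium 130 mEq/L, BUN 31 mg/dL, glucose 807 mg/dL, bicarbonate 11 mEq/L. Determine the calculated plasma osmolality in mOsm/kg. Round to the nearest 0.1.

Calculated osmolality = 2·Na + glucose/18 + BUN/2.8
= 2·130 + 807/18 + 31/2.8
= 260 + 44.83 + 11.07
= 315.9 mOsm/kg

315.9 mOsm/kg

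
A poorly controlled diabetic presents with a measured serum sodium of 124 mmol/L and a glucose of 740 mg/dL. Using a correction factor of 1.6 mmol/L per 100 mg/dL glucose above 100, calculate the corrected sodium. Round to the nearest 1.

Corrected Na = measured Na + 1.6 · (glucose − 100)/100
= 124 + 1.6 · (740 − 100)/100
= 124 + 10.2
= 134.2 mmol/L

134 mmol/L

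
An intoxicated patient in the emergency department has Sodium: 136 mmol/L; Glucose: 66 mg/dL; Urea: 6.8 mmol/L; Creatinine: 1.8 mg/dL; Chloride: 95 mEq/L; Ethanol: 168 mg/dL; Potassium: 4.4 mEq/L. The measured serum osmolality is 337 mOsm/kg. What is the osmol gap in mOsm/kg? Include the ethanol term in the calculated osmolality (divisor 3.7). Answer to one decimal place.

Calculated osmolality = 2·Na + glucose/18 + urea + ethanol/3.7
= 2·136 + 66/18 + 6.8 + 168/3.7
= 272 + 3.67 + 6.80 + 45.41
= 327.88 mOsm/kg ≈ 327.9 mOsm/kg
Osmolar gap = measured − calculated = 337 − 327.9 = 9.1 mOsm/kg

9.1 mOsm/kg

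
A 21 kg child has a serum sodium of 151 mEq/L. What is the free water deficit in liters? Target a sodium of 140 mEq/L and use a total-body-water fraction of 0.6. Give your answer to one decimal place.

1.0 L

TBW = 0.6 · 21 = 12.6 L
Free water deficit = TBW · (Na/140 − 1)
= 12.6 · (151/140 − 1)
= 12.6 · 0.0786
= 0.99 L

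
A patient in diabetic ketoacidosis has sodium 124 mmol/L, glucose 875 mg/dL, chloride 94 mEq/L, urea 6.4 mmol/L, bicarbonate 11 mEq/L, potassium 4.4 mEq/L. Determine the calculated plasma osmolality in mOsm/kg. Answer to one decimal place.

Calculated osmolality = 2·Na + glucose/18 + urea
= 2·124 + 875/18 + 6.4
= 248 + 48.61 + 6.40
= 303.01 mOsm/kg

303.0 mOsm/kg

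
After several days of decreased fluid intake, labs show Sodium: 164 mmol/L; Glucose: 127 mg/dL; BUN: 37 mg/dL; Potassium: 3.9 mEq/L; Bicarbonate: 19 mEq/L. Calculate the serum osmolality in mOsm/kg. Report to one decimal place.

Calculated osmolality = 2·Na + glucose/18 + BUN/2.8
= 2·164 + 127/18 + 37/2.8
= 328 + 7.06 + 13.21
= 348.27 mOsm/kg

348.3 mOsm/kg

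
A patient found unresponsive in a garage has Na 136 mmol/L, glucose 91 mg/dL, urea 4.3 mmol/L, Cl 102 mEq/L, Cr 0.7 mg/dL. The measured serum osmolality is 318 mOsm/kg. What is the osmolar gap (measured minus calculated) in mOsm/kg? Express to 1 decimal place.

36.6 mOsm/kg

Calculated osmolality = 2·Na + glucose/18 + urea
= 2·136 + 91/18 + 4.3
= 272 + 5.06 + 4.30
= 281.36 mOsm/kg ≈ 281.4 mOsm/kg
Osmolar gap = measured − calculated = 318 − 281.4 = 36.6 mOsm/kg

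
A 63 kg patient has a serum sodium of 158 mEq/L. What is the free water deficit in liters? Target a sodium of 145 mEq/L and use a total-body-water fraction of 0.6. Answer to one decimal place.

TBW = 0.6 · 63 = 37.8 L
Free water deficit = TBW · (Na/145 − 1)
= 37.8 · (158/145 − 1)
= 37.8 · 0.0897
= 3.39 L

3.4 L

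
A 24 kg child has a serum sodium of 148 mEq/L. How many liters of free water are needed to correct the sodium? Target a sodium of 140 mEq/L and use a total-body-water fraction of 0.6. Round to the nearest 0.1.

0.8 L

TBW = 0.6 · 24 = 14.4 L
Free water deficit = TBW · (Na/140 − 1)
= 14.4 · (148/140 − 1)
= 14.4 · 0.0571
= 0.82 L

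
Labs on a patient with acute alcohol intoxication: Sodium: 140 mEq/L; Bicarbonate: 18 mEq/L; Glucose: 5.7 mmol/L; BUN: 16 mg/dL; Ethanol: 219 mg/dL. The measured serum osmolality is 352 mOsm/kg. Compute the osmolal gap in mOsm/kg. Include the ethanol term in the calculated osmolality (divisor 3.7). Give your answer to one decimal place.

1.4 mOsm/kg

Calculated osmolality = 2·Na + glucose + BUN/2.8 + ethanol/3.7
= 2·140 + 5.7 + 16/2.8 + 219/3.7
= 280 + 5.70 + 5.71 + 59.19
= 350.6 mOsm/kg ≈ 350.6 mOsm/kg
Osmolar gap = measured − calculated = 352 − 350.6 = 1.4 mOsm/kg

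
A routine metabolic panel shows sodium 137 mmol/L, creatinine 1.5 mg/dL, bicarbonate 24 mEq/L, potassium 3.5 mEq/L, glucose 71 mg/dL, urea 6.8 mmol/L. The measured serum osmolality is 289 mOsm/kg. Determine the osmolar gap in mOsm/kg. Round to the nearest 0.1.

4.3 mOsm/kg

Calculated osmolality = 2·Na + glucose/18 + urea
= 2·137 + 71/18 + 6.8
= 274 + 3.94 + 6.80
= 284.74 mOsm/kg ≈ 284.7 mOsm/kg
Osmolar gap = measured − calculated = 289 − 284.7 = 4.3 mOsm/kg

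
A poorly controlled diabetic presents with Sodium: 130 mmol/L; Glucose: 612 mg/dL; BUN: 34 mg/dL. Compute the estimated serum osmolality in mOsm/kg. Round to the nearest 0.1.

306.1 mOsm/kg

Calculated osmolality = 2·Na + glucose/18 + BUN/2.8
= 2·130 + 612/18 + 34/2.8
= 260 + 34 + 12.14
= 306.14 mOsm/kg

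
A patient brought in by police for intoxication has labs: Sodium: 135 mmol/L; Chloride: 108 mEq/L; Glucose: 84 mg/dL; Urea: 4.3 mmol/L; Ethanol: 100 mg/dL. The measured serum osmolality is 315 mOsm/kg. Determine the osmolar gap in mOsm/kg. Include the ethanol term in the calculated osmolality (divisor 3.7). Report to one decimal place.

Calculated osmolality = 2·Na + glucose/18 + urea + ethanol/3.7
= 2·135 + 84/18 + 4.3 + 100/3.7
= 270 + 4.67 + 4.30 + 27.03
= 306 mOsm/kg ≈ 306.0 mOsm/kg
Osmolar gap = measured − calculated = 315 − 306.0 = 9.0 mOsm/kg

9.0 mOsm/kg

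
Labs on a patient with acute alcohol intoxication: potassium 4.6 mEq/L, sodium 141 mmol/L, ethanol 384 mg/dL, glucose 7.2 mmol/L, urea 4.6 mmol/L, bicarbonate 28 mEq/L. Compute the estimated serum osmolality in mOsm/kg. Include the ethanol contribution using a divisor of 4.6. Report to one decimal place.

Calculated osmolality = 2·Na + glucose + urea + ethanol/4.6
= 2·141 + 7.2 + 4.6 + 384/4.6
= 282 + 7.20 + 4.60 + 83.48
= 377.28 mOsm/kg

377.3 mOsm/kg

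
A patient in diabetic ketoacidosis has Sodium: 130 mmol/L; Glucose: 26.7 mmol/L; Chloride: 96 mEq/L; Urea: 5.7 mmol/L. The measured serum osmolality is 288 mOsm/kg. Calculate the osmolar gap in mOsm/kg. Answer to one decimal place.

Calculated osmolality = 2·Na + glucose + urea
= 2·130 + 26.7 + 5.7
= 260 + 26.70 + 5.70
= 292.4 mOsm/kg ≈ 292.4 mOsm/kg
Osmolar gap = measured − calculated = 288 − 292.4 = -4.4 mOsm/kg

-4.4 mOsm/kg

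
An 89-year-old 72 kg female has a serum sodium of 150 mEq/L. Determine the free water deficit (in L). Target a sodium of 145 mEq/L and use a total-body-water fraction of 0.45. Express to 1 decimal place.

1.1 L

TBW = 0.45 · 72 = 32.4 L
Free water deficit = TBW · (Na/145 − 1)
= 32.4 · (150/145 − 1)
= 32.4 · 0.0345
= 1.12 L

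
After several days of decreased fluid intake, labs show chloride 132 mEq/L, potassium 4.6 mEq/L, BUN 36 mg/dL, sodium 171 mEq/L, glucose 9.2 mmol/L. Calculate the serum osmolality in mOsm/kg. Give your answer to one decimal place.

364.1 mOsm/kg

Calculated osmolality = 2·Na + glucose + BUN/2.8
= 2·171 + 9.2 + 36/2.8
= 342 + 9.20 + 12.86
= 364.06 mOsm/kg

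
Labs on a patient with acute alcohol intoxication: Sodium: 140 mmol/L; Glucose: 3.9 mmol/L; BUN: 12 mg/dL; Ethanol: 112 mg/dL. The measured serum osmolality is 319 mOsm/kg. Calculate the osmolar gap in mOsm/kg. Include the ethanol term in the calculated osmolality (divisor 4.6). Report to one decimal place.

6.5 mOsm/kg

Calculated osmolality = 2·Na + glucose + BUN/2.8 + ethanol/4.6
= 2·140 + 3.9 + 12/2.8 + 112/4.6
= 280 + 3.90 + 4.29 + 24.35
= 312.54 mOsm/kg ≈ 312.5 mOsm/kg
Osmolar gap = measured − calculated = 319 − 312.5 = 6.5 mOsm/kg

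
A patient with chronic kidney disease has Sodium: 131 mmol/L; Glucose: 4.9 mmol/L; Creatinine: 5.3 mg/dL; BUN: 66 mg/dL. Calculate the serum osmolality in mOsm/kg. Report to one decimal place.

290.5 mOsm/kg

Calculated osmolality = 2·Na + glucose + BUN/2.8
= 2·131 + 4.9 + 66/2.8
= 262 + 4.90 + 23.57
= 290.47 mOsm/kg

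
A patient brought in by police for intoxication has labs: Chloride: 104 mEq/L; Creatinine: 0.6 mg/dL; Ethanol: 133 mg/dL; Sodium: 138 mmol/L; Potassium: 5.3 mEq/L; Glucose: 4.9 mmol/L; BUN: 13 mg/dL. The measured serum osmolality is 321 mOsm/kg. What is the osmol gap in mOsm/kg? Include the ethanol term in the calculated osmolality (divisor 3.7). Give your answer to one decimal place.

-0.5 mOsm/kg

Calculated osmolality = 2·Na + glucose + BUN/2.8 + ethanol/3.7
= 2·138 + 4.9 + 13/2.8 + 133/3.7
= 276 + 4.90 + 4.64 + 35.95
= 321.49 mOsm/kg ≈ 321.5 mOsm/kg
Osmolar gap = measured − calculated = 321 − 321.5 = -0.5 mOsm/kg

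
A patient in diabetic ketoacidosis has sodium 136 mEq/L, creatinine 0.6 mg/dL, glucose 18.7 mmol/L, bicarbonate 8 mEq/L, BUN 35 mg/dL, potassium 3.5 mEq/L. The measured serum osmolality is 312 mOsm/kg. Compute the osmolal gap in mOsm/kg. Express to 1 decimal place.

Calculated osmolality = 2·Na + glucose + BUN/2.8
= 2·136 + 18.7 + 35/2.8
= 272 + 18.70 + 12.50
= 303.2 mOsm/kg ≈ 303.2 mOsm/kg
Osmolar gap = measured − calculated = 312 − 303.2 = 8.8 mOsm/kg

8.8 mOsm/kg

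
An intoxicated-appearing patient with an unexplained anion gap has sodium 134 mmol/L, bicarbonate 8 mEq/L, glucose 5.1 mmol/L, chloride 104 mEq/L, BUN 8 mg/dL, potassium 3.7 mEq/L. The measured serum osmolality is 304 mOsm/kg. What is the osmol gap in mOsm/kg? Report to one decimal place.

28.0 mOsm/kg

Calculated osmolality = 2·Na + glucose + BUN/2.8
= 2·134 + 5.1 + 8/2.8
= 268 + 5.10 + 2.86
= 275.96 mOsm/kg ≈ 276.0 mOsm/kg
Osmolar gap = measured − calculated = 304 − 276.0 = 28.0 mOsm/kg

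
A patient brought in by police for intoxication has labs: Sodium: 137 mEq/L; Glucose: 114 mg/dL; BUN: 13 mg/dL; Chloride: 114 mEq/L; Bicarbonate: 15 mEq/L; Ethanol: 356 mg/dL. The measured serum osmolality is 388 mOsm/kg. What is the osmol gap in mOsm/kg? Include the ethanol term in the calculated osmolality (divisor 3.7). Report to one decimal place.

6.8 mOsm/kg

Calculated osmolality = 2·Na + glucose/18 + BUN/2.8 + ethanol/3.7
= 2·137 + 114/18 + 13/2.8 + 356/3.7
= 274 + 6.33 + 4.64 + 96.22
= 381.19 mOsm/kg ≈ 381.2 mOsm/kg
Osmolar gap = measured − calculated = 388 − 381.2 = 6.8 mOsm/kg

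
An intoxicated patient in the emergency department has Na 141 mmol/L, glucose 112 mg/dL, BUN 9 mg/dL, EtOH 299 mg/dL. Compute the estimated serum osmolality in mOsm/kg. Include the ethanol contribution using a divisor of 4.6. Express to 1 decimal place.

Calculated osmolality = 2·Na + glucose/18 + BUN/2.8 + ethanol/4.6
= 2·141 + 112/18 + 9/2.8 + 299/4.6
= 282 + 6.22 + 3.21 + 65
= 356.43 mOsm/kg

356.4 mOsm/kg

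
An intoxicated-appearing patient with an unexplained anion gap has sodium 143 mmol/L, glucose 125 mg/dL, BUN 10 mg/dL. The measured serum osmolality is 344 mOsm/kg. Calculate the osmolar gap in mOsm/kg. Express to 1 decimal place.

47.5 mOsm/kg

Calculated osmolality = 2·Na + glucose/18 + BUN/2.8
= 2·143 + 125/18 + 10/2.8
= 286 + 6.94 + 3.57
= 296.51 mOsm/kg ≈ 296.5 mOsm/kg
Osmolar gap = measured − calculated = 344 − 296.5 = 47.5 mOsm/kg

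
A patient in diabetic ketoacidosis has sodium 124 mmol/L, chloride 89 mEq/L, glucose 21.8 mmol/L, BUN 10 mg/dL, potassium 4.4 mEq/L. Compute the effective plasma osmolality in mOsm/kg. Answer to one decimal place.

Effective osmolality excludes urea (freely permeant across cell membranes):
2·Na + glucose
= 2·124 + 21.8
= 248 + 21.8
= 269.8 mOsm/kg

269.8 mOsm/kg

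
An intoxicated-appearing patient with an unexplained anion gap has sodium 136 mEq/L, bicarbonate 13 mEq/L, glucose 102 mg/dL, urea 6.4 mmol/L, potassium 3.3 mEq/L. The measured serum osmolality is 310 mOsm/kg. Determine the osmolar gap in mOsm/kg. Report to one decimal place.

Calculated osmolality = 2·Na + glucose/18 + urea
= 2·136 + 102/18 + 6.4
= 272 + 5.67 + 6.40
= 284.07 mOsm/kg ≈ 284.1 mOsm/kg
Osmolar gap = measured − calculated = 310 − 284.1 = 25.9 mOsm/kg

25.9 mOsm/kg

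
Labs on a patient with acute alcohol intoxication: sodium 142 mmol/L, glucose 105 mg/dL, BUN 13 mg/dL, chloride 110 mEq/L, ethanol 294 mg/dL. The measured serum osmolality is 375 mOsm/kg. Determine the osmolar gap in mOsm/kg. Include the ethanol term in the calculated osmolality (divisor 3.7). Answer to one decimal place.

1.1 mOsm/kg

Calculated osmolality = 2·Na + glucose/18 + BUN/2.8 + ethanol/3.7
= 2·142 + 105/18 + 13/2.8 + 294/3.7
= 284 + 5.83 + 4.64 + 79.46
= 373.93 mOsm/kg ≈ 373.9 mOsm/kg
Osmolar gap = measured − calculated = 375 − 373.9 = 1.1 mOsm/kg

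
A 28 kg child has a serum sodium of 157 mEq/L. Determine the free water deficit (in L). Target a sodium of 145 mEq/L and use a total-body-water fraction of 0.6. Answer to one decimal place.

TBW = 0.6 · 28 = 16.8 L
Free water deficit = TBW · (Na/145 − 1)
= 16.8 · (157/145 − 1)
= 16.8 · 0.0828
= 1.39 L

1.4 L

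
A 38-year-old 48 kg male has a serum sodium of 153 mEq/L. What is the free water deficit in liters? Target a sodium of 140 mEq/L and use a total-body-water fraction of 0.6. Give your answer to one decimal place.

2.7 L

TBW = 0.6 · 48 = 28.8 L
Free water deficit = TBW · (Na/140 − 1)
= 28.8 · (153/140 − 1)
= 28.8 · 0.0929
= 2.68 L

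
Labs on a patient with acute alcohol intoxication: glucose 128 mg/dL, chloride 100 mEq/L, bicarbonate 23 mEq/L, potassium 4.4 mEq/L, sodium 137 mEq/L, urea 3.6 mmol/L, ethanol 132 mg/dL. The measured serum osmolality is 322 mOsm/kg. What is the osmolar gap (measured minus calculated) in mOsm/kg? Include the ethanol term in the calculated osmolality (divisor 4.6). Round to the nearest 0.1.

Calculated osmolality = 2·Na + glucose/18 + urea + ethanol/4.6
= 2·137 + 128/18 + 3.6 + 132/4.6
= 274 + 7.11 + 3.60 + 28.70
= 313.41 mOsm/kg ≈ 313.4 mOsm/kg
Osmolar gap = measured − calculated = 322 − 313.4 = 8.6 mOsm/kg

8.6 mOsm/kg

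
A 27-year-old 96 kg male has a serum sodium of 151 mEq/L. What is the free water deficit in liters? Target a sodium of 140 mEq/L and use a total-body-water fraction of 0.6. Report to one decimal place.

TBW = 0.6 · 96 = 57.6 L
Free water deficit = TBW · (Na/140 − 1)
= 57.6 · (151/140 − 1)
= 57.6 · 0.0786
= 4.53 L

4.5 L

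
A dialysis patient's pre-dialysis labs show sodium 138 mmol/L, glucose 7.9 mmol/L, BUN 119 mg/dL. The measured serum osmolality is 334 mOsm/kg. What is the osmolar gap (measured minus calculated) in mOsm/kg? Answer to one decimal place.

7.6 mOsm/kg

Calculated osmolality = 2·Na + glucose + BUN/2.8
= 2·138 + 7.9 + 119/2.8
= 276 + 7.90 + 42.50
= 326.4 mOsm/kg ≈ 326.4 mOsm/kg
Osmolar gap = measured − calculated = 334 − 326.4 = 7.6 mOsm/kg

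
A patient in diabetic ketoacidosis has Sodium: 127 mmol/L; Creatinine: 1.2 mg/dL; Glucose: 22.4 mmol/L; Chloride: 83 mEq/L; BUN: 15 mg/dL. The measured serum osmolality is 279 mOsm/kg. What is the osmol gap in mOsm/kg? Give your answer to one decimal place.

Calculated osmolality = 2·Na + glucose + BUN/2.8
= 2·127 + 22.4 + 15/2.8
= 254 + 22.40 + 5.36
= 281.76 mOsm/kg ≈ 281.8 mOsm/kg
Osmolar gap = measured − calculated = 279 − 281.8 = -2.8 mOsm/kg

-2.8 mOsm/kg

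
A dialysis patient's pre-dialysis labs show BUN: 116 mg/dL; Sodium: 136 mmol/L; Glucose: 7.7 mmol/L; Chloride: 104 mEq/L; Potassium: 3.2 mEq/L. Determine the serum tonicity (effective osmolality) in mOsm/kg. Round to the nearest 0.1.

Effective osmolality excludes urea (freely permeant across cell membranes):
2·Na + glucose
= 2·136 + 7.7
= 272 + 7.7
= 279.7 mOsm/kg

279.7 mOsm/kg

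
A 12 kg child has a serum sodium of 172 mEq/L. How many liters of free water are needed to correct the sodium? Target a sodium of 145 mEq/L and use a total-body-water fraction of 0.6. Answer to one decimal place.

1.3 L

TBW = 0.6 · 12 = 7.2 L
Free water deficit = TBW · (Na/145 − 1)
= 7.2 · (172/145 − 1)
= 7.2 · 0.1862
= 1.34 L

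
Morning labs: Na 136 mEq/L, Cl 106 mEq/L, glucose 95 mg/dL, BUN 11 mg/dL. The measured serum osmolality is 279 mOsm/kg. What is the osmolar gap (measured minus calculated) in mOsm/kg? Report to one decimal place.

Calculated osmolality = 2·Na + glucose/18 + BUN/2.8
= 2·136 + 95/18 + 11/2.8
= 272 + 5.28 + 3.93
= 281.21 mOsm/kg ≈ 281.2 mOsm/kg
Osmolar gap = measured − calculated = 279 − 281.2 = -2.2 mOsm/kg

-2.2 mOsm/kg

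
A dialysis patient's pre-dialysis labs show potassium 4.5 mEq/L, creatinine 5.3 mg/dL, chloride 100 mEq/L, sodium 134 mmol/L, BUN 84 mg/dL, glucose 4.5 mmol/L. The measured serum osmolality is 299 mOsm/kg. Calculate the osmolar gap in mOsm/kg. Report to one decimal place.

Calculated osmolality = 2·Na + glucose + BUN/2.8
= 2·134 + 4.5 + 84/2.8
= 268 + 4.50 + 30
= 302.5 mOsm/kg ≈ 302.5 mOsm/kg
Osmolar gap = measured − calculated = 299 − 302.5 = -3.5 mOsm/kg

-3.5 mOsm/kg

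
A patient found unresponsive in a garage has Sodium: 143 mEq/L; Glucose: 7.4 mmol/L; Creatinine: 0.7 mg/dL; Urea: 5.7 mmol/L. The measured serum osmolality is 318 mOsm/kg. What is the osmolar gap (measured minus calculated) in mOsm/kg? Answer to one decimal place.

18.9 mOsm/kg

Calculated osmolality = 2·Na + glucose + urea
= 2·143 + 7.4 + 5.7
= 286 + 7.40 + 5.70
= 299.1 mOsm/kg ≈ 299.1 mOsm/kg
Osmolar gap = measured − calculated = 318 − 299.1 = 18.9 mOsm/kg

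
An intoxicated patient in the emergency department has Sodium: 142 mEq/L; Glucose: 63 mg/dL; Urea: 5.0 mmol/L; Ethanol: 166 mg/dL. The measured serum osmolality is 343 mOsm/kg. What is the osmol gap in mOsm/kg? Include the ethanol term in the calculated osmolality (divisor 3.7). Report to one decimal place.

Calculated osmolality = 2·Na + glucose/18 + urea + ethanol/3.7
= 2·142 + 63/18 + 5 + 166/3.7
= 284 + 3.50 + 5 + 44.86
= 337.36 mOsm/kg ≈ 337.4 mOsm/kg
Osmolar gap = measured − calculated = 343 − 337.4 = 5.6 mOsm/kg

5.6 mOsm/kg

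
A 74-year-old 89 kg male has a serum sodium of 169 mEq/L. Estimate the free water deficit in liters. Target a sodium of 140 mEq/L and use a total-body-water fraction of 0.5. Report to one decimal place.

9.2 L

TBW = 0.5 · 89 = 44.5 L
Free water deficit = TBW · (Na/140 − 1)
= 44.5 · (169/140 − 1)
= 44.5 · 0.2071
= 9.22 L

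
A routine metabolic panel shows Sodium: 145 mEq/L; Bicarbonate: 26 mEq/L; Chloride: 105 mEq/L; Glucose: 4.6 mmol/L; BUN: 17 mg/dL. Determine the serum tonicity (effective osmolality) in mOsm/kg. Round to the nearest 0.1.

Effective osmolality excludes urea (freely permeant across cell membranes):
2·Na + glucose
= 2·145 + 4.6
= 290 + 4.6
= 294.6 mOsm/kg

294.6 mOsm/kg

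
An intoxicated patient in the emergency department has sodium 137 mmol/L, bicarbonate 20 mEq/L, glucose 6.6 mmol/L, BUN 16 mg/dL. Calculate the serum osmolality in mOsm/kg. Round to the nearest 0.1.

286.3 mOsm/kg

Calculated osmolality = 2·Na + glucose + BUN/2.8
= 2·137 + 6.6 + 16/2.8
= 274 + 6.60 + 5.71
= 286.31 mOsm/kg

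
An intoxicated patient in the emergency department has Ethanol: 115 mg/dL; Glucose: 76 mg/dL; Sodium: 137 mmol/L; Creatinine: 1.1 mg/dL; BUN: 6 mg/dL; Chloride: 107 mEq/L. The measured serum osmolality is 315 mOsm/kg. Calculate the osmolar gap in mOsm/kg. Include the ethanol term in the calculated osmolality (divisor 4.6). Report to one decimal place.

Calculated osmolality = 2·Na + glucose/18 + BUN/2.8 + ethanol/4.6
= 2·137 + 76/18 + 6/2.8 + 115/4.6
= 274 + 4.22 + 2.14 + 25
= 305.36 mOsm/kg ≈ 305.4 mOsm/kg
Osmolar gap = measured − calculated = 315 − 305.4 = 9.6 mOsm/kg

9.6 mOsm/kg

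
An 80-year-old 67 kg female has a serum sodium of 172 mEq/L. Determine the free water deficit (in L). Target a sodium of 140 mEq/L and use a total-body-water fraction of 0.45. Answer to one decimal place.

TBW = 0.45 · 67 = 30.15 L
Free water deficit = TBW · (Na/140 − 1)
= 30.15 · (172/140 − 1)
= 30.15 · 0.2286
= 6.89 L

6.9 L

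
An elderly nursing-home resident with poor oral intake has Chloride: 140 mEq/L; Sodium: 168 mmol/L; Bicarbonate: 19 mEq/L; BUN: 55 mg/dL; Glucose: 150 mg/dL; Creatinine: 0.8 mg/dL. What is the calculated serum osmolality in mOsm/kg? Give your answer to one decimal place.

Calculated osmolality = 2·Na + glucose/18 + BUN/2.8
= 2·168 + 150/18 + 55/2.8
= 336 + 8.33 + 19.64
= 363.97 mOsm/kg

364.0 mOsm/kg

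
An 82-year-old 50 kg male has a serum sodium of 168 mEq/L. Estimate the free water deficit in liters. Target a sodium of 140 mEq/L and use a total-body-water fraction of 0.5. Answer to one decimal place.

TBW = 0.5 · 50 = 25 L
Free water deficit = TBW · (Na/140 − 1)
= 25 · (168/140 − 1)
= 25 · 0.2
= 5 L

5.0 L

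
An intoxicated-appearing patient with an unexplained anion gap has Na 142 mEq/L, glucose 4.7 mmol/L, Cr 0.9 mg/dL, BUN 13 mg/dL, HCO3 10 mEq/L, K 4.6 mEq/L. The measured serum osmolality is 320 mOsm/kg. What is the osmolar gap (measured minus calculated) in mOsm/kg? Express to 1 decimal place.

26.7 mOsm/kg

Calculated osmolality = 2·Na + glucose + BUN/2.8
= 2·142 + 4.7 + 13/2.8
= 284 + 4.70 + 4.64
= 293.34 mOsm/kg ≈ 293.3 mOsm/kg
Osmolar gap = measured − calculated = 320 − 293.3 = 26.7 mOsm/kg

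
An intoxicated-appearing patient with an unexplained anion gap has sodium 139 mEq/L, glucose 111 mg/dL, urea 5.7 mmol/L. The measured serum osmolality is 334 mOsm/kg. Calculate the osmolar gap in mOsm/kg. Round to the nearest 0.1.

Calculated osmolality = 2·Na + glucose/18 + urea
= 2·139 + 111/18 + 5.7
= 278 + 6.17 + 5.70
= 289.87 mOsm/kg ≈ 289.9 mOsm/kg
Osmolar gap = measured − calculated = 334 − 289.9 = 44.1 mOsm/kg

44.1 mOsm/kg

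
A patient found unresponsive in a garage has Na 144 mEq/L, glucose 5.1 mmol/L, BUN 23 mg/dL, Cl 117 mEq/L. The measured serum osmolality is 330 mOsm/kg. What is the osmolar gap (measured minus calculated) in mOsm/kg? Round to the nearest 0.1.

Calculated osmolality = 2·Na + glucose + BUN/2.8
= 2·144 + 5.1 + 23/2.8
= 288 + 5.10 + 8.21
= 301.31 mOsm/kg ≈ 301.3 mOsm/kg
Osmolar gap = measured − calculated = 330 − 301.3 = 28.7 mOsm/kg

28.7 mOsm/kg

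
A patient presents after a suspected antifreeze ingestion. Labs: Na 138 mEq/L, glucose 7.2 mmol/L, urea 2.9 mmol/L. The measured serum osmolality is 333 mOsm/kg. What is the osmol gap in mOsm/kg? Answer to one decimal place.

Calculated osmolality = 2·Na + glucose + urea
= 2·138 + 7.2 + 2.9
= 276 + 7.20 + 2.90
= 286.1 mOsm/kg ≈ 286.1 mOsm/kg
Osmolar gap = measured − calculated = 333 − 286.1 = 46.9 mOsm/kg

46.9 mOsm/kg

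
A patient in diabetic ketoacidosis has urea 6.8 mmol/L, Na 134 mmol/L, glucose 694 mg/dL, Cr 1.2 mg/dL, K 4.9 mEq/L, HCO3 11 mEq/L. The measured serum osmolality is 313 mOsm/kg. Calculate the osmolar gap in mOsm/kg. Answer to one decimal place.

-0.4 mOsm/kg

Calculated osmolality = 2·Na + glucose/18 + urea
= 2·134 + 694/18 + 6.8
= 268 + 38.56 + 6.80
= 313.36 mOsm/kg ≈ 313.4 mOsm/kg
Osmolar gap = measured − calculated = 313 − 313.4 = -0.4 mOsm/kg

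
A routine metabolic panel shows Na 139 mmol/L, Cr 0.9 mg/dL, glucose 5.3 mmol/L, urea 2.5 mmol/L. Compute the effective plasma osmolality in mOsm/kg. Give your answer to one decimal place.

Effective osmolality excludes urea (freely permeant across cell membranes):
2·Na + glucose
= 2·139 + 5.3
= 278 + 5.3
= 283.3 mOsm/kg

283.3 mOsm/kg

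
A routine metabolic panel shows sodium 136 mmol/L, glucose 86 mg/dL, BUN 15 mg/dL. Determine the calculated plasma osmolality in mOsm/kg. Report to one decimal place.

282.1 mOsm/kg

Calculated osmolality = 2·Na + glucose/18 + BUN/2.8
= 2·136 + 86/18 + 15/2.8
= 272 + 4.78 + 5.36
= 282.14 mOsm/kg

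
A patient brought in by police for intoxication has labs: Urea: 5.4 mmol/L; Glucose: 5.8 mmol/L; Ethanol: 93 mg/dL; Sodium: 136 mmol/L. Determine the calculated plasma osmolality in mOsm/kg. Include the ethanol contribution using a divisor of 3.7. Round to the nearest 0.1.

308.3 mOsm/kg

Calculated osmolality = 2·Na + glucose + urea + ethanol/3.7
= 2·136 + 5.8 + 5.4 + 93/3.7
= 272 + 5.80 + 5.40 + 25.14
= 308.34 mOsm/kg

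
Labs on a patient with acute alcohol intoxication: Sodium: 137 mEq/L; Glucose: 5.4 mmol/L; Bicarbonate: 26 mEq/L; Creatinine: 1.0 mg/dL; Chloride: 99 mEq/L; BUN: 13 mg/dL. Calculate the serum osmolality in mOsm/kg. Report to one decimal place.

Calculated osmolality = 2·Na + glucose + BUN/2.8
= 2·137 + 5.4 + 13/2.8
= 274 + 5.40 + 4.64
= 284.04 mOsm/kg

284.0 mOsm/kg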